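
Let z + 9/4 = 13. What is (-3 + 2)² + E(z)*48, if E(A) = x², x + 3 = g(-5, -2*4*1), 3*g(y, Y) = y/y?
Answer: 1027/3 ≈ 342.33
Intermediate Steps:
g(y, Y) = ⅓ (g(y, Y) = (y/y)/3 = (⅓)*1 = ⅓)
z = 43/4 (z = -9/4 + 13 = 43/4 ≈ 10.750)
x = -8/3 (x = -3 + ⅓ = -8/3 ≈ -2.6667)
E(A) = 64/9 (E(A) = (-8/3)² = 64/9)
(-3 + 2)² + E(z)*48 = (-3 + 2)² + (64/9)*48 = (-1)² + 1024/3 = 1 + 1024/3 = 1027/3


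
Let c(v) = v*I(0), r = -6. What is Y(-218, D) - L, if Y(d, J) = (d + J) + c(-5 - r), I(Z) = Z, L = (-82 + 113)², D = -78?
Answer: -1257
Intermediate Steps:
L = 961 (L = 31² = 961)
c(v) = 0 (c(v) = v*0 = 0)
Y(d, J) = J + d (Y(d, J) = (d + J) + 0 = (J + d) + 0 = J + d)
Y(-218, D) - L = (-78 - 218) - 1*961 = -296 - 961 = -1257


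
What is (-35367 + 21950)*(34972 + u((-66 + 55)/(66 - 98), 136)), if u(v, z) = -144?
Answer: -467287276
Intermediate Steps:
(-35367 + 21950)*(34972 + u((-66 + 55)/(66 - 98), 136)) = (-35367 + 21950)*(34972 - 144) = -13417*34828 = -467287276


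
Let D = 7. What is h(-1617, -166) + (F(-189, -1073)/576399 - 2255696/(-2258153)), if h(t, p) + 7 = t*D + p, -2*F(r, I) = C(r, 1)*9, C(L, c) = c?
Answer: -9971102706156739/867731420698 ≈ -11491.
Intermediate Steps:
F(r, I) = -9/2
h(t, p) = -7 + p + 7*t (h(t, p) = -7 + (t*7 + p) = -7 + (7*t + p) = -7 + (p + 7*t) = -7 + p + 7*t)
h(-1617, -166) + (F(-189, -1073)/576399 - 2255696/(-2258153)) = (-7 - 166 + 7*(-1617)) + (-9/2/576399 - 2255696/(-2258153)) = (-7 - 166 - 11319) + (-9/2*1/576399 - 2255696*(-1/2258153)) = -11492 + (-3/384266 + 2255696/2258153) = -11492 + 866780504677/867731420698 = -9971102706156739/867731420698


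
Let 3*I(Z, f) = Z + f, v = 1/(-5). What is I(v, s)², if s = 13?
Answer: 4096/225 ≈ 18.204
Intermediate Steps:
v = -⅕ ≈ -0.20000
I(Z, f) = Z/3 + f/3 (I(Z, f) = (Z + f)/3 = Z/3 + f/3)
I(v, s)² = ((⅓)*(-⅕) + (⅓)*13)² = (-1/15 + 13/3)² = (64/15)² = 4096/225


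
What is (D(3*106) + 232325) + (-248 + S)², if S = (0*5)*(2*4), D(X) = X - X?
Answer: 293829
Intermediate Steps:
D(X) = 0
S = 0 (S = 0*8 = 0)
(D(3*106) + 232325) + (-248 + S)² = (0 + 232325) + (-248 + 0)² = 232325 + (-248)² = 232325 + 61504 = 293829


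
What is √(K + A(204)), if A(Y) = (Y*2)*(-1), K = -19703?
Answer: 13*I*√119 ≈ 141.81*I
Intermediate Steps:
A(Y) = -2*Y (A(Y) = (2*Y)*(-1) = -2*Y)
√(K + A(204)) = √(-19703 - 2*204) = √(-19703 - 408) = √(-20111) = 13*I*√119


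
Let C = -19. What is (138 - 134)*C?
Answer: -76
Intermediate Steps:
(138 - 134)*C = (138 - 134)*(-19) = 4*(-19) = -76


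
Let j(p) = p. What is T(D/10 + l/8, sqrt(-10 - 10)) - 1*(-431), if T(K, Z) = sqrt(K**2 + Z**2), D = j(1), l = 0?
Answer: 431 + I*sqrt(1999)/10 ≈ 431.0 + 4.471*I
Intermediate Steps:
D = 1
T(D/10 + l/8, sqrt(-10 - 10)) - 1*(-431) = sqrt((1/10 + 0/8)**2 + (sqrt(-10 - 10))**2) - 1*(-431) = sqrt((1*(1/10) + 0*(1/8))**2 + (sqrt(-20))**2) + 431 = sqrt((1/10 + 0)**2 + (2*I*sqrt(5))**2) + 431 = sqrt((1/10)**2 - 20) + 431 = sqrt(1/100 - 20) + 431 = sqrt(-1999/100) + 431 = I*sqrt(1999)/10 + 431 = 431 + I*sqrt(1999)/10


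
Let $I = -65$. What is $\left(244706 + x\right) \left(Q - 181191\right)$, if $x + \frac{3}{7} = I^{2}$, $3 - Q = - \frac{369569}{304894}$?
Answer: $- \frac{48130645272590271}{1067129} \approx -4.5103 \cdot 10^{10}$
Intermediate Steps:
$Q = \frac{1284251}{304894}$ ($Q = 3 - - \frac{369569}{304894} = 3 + \frac{369569}{304894} = \frac{1284251}{304894} \approx 4.2121$)
$x = \frac{29572}{7}$ ($x = - \frac{3}{7} + \left(-65\right)^{2} = - \frac{3}{7} + 4225 = \frac{29572}{7} \approx 4224.6$)
$\left(244706 + x\right) \left(Q - 181191\right) = \left(244706 + \frac{29572}{7}\right) \left(\frac{1284251}{304894} - 181191\right) = \frac{1742514}{7} \left(- \frac{55242764503}{304894}\right) = - \frac{48130645272590271}{1067129}$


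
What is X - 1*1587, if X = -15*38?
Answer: -2157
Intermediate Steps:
X = -570
X - 1*1587 = -570 - 1*1587 = -570 - 1587 = -2157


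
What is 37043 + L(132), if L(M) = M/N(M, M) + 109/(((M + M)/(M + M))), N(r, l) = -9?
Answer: 111412/3 ≈ 37137.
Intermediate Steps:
L(M) = 109 - M/9 (L(M) = M/(-9) + 109/(((M + M)/(M + M))) = M*(-1/9) + 109/(((2*M)/((2*M)))) = -M/9 + 109/(((2*M)*(1/(2*M)))) = -M/9 + 109/1 = -M/9 + 109*1 = -M/9 + 109 = 109 - M/9)
37043 + L(132) = 37043 + (109 - 1/9*132) = 37043 + (109 - 44/3) = 37043 + 283/3 = 111412/3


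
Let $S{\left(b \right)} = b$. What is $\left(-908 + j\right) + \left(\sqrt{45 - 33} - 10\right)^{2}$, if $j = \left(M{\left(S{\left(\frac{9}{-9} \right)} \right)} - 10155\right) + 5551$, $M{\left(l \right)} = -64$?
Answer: $-5464 - 40 \sqrt{3} \approx -5533.3$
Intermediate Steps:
$j = -4668$ ($j = \left(-64 - 10155\right) + 5551 = -10219 + 5551 = -4668$)
$\left(-908 + j\right) + \left(\sqrt{45 - 33} - 10\right)^{2} = \left(-908 - 4668\right) + \left(\sqrt{45 - 33} - 10\right)^{2} = -5576 + \left(\sqrt{12} - 10\right)^{2} = -5576 + \left(2 \sqrt{3} - 10\right)^{2} = -5576 + \left(-10 + 2 \sqrt{3}\right)^{2}$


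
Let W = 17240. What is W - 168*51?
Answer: 8672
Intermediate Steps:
W - 168*51 = 17240 - 168*51 = 17240 - 1*8568 = 17240 - 8568 = 8672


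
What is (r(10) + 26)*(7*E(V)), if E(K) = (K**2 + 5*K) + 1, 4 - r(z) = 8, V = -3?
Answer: -770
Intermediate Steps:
r(z) = -4 (r(z) = 4 - 1*8 = 4 - 8 = -4)
E(K) = 1 + K**2 + 5*K
(r(10) + 26)*(7*E(V)) = (-4 + 26)*(7*(1 + (-3)**2 + 5*(-3))) = 22*(7*(1 + 9 - 15)) = 22*(7*(-5)) = 22*(-35) = -770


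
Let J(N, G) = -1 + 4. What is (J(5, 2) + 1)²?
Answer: 16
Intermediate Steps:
J(N, G) = 3
(J(5, 2) + 1)² = (3 + 1)² = 4² = 16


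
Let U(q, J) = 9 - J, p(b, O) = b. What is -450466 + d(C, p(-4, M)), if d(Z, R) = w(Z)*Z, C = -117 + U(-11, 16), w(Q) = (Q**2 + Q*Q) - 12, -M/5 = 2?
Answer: -4262226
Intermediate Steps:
M = -10 (M = -5*2 = -10)
w(Q) = -12 + 2*Q**2 (w(Q) = (Q**2 + Q**2) - 12 = 2*Q**2 - 12 = -12 + 2*Q**2)
C = -124 (C = -117 + (9 - 1*16) = -117 + (9 - 16) = -117 - 7 = -124)
d(Z, R) = Z*(-12 + 2*Z**2) (d(Z, R) = (-12 + 2*Z**2)*Z = Z*(-12 + 2*Z**2))
-450466 + d(C, p(-4, M)) = -450466 + 2*(-124)*(-6 + (-124)**2) = -450466 + 2*(-124)*(-6 + 15376) = -450466 + 2*(-124)*15370 = -450466 - 3811760 = -4262226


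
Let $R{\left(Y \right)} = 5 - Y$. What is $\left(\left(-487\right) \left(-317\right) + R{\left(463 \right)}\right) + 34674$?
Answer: $188595$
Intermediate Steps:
$\left(\left(-487\right) \left(-317\right) + R{\left(463 \right)}\right) + 34674 = \left(\left(-487\right) \left(-317\right) + \left(5 - 463\right)\right) + 34674 = \left(154379 + \left(5 - 463\right)\right) + 34674 = \left(154379 - 458\right) + 34674 = 153921 + 34674 = 188595$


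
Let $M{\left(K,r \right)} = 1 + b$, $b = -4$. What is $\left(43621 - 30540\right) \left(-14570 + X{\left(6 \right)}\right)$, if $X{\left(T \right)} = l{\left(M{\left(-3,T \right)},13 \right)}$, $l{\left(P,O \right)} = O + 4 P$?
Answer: $-190577089$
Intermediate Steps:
$M{\left(K,r \right)} = -3$ ($M{\left(K,r \right)} = 1 - 4 = -3$)
$X{\left(T \right)} = 1$ ($X{\left(T \right)} = 13 + 4 \left(-3\right) = 13 - 12 = 1$)
$\left(43621 - 30540\right) \left(-14570 + X{\left(6 \right)}\right) = \left(43621 - 30540\right) \left(-14570 + 1\right) = 13081 \left(-14569\right) = -190577089$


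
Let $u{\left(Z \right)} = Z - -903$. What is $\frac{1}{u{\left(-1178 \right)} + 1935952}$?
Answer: $\frac{1}{1935677} \approx 5.1661 \cdot 10^{-7}$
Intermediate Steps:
$u{\left(Z \right)} = 903 + Z$ ($u{\left(Z \right)} = Z + 903 = 903 + Z$)
$\frac{1}{u{\left(-1178 \right)} + 1935952} = \frac{1}{\left(903 - 1178\right) + 1935952} = \frac{1}{-275 + 1935952} = \frac{1}{1935677}$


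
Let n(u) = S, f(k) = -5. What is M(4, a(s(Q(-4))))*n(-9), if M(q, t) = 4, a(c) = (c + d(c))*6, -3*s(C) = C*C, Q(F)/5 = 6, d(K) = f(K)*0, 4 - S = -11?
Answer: 60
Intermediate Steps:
S = 15 (S = 4 - 1*(-11) = 4 + 11 = 15)
n(u) = 15
d(K) = 0 (d(K) = -5*0 = 0)
Q(F) = 30 (Q(F) = 5*6 = 30)
s(C) = -C**2/3 (s(C) = -C*C/3 = -C**2/3)
a(c) = 6*c (a(c) = (c + 0)*6 = c*6 = 6*c)
M(4, a(s(Q(-4))))*n(-9) = 4*15 = 60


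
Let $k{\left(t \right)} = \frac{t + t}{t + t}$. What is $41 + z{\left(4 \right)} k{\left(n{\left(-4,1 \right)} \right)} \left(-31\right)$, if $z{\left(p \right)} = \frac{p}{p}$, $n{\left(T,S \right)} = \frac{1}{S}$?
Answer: $10$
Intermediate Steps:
$z{\left(p \right)} = 1$
$k{\left(t \right)} = 1$ ($k{\left(t \right)} = \frac{2 t}{2 t} = 2 t \frac{1}{2 t} = 1$)
$41 + z{\left(4 \right)} k{\left(n{\left(-4,1 \right)} \right)} \left(-31\right) = 41 + 1 \cdot 1 \left(-31\right) = 41 + 1 \left(-31\right) = 41 - 31 = 10$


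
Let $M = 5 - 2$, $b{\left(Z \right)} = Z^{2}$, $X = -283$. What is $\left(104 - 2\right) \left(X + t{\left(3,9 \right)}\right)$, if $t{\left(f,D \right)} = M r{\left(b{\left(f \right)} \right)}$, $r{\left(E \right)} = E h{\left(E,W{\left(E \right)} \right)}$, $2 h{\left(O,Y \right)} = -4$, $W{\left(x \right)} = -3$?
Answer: $-34374$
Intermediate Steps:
$h{\left(O,Y \right)} = -2$ ($h{\left(O,Y \right)} = \frac{1}{2} \left(-4\right) = -2$)
$r{\left(E \right)} = - 2 E$ ($r{\left(E \right)} = E \left(-2\right) = - 2 E$)
$M = 3$ ($M = 5 - 2 = 3$)
$t{\left(f,D \right)} = - 6 f^{2}$ ($t{\left(f,D \right)} = 3 \left(- 2 f^{2}\right) = - 6 f^{2}$)
$\left(104 - 2\right) \left(X + t{\left(3,9 \right)}\right) = \left(104 - 2\right) \left(-283 - 6 \cdot 3^{2}\right) = 102 \left(-283 - 54\right) = 102 \left(-337\right) = -34374$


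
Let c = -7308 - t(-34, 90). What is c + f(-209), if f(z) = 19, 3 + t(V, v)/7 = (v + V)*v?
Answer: -42548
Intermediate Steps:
t(V, v) = -21 + 7*v*(V + v) (t(V, v) = -21 + 7*((v + V)*v) = -21 + 7*((V + v)*v) = -21 + 7*(v*(V + v)) = -21 + 7*v*(V + v))
c = -42567 (c = -7308 - (-21 + 7*90**2 + 7*(-34)*90) = -7308 - (-21 + 7*8100 - 21420) = -7308 - (-21 + 56700 - 21420) = -7308 - 1*35259 = -7308 - 35259 = -42567)
c + f(-209) = -42567 + 19 = -42548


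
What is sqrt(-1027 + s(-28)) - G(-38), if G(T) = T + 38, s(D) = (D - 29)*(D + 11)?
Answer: I*sqrt(58) ≈ 7.6158*I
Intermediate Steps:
s(D) = (-29 + D)*(11 + D)
G(T) = 38 + T
sqrt(-1027 + s(-28)) - G(-38) = sqrt(-1027 + (-319 + (-28)**2 - 18*(-28))) - (38 - 38) = sqrt(-1027 + (-319 + 784 + 504)) - 1*0 = sqrt(-1027 + 969) + 0 = sqrt(-58) + 0 = I*sqrt(58) + 0 = I*sqrt(58)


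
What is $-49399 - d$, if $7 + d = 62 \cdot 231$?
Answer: $-63714$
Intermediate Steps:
$d = 14315$ ($d = -7 + 62 \cdot 231 = -7 + 14322 = 14315$)
$-49399 - d = -49399 - 14315 = -63714$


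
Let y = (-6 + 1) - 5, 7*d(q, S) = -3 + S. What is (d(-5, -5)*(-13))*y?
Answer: -1040/7 ≈ -148.57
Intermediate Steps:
d(q, S) = -3/7 + S/7 (d(q, S) = (-3 + S)/7 = -3/7 + S/7)
y = -10 (y = -5 - 5 = -10)
(d(-5, -5)*(-13))*y = ((-3/7 + (1/7)*(-5))*(-13))*(-10) = ((-3/7 - 5/7)*(-13))*(-10) = -8/7*(-13)*(-10) = (104/7)*(-10) = -1040/7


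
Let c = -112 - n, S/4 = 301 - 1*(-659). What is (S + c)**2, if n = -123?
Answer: 14830201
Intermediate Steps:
S = 3840 (S = 4*(301 - 1*(-659)) = 4*(301 + 659) = 4*960 = 3840)
c = 11 (c = -112 - 1*(-123) = -112 + 123 = 11)
(S + c)**2 = (3840 + 11)**2 = 3851**2 = 14830201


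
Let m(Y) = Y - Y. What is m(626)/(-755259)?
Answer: 0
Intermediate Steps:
m(Y) = 0
m(626)/(-755259) = 0/(-755259) = 0*(-1/755259) = 0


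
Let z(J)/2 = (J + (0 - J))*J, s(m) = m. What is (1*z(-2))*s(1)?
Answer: 0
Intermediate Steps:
z(J) = 0 (z(J) = 2*((J + (0 - J))*J) = 2*((J - J)*J) = 2*(0*J) = 2*0 = 0)
(1*z(-2))*s(1) = (1*0)*1 = 0*1 = 0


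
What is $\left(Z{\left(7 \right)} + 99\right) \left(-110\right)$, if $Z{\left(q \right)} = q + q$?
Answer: $-12430$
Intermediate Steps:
$Z{\left(q \right)} = 2 q$
$\left(Z{\left(7 \right)} + 99\right) \left(-110\right) = \left(2 \cdot 7 + 99\right) \left(-110\right) = \left(14 + 99\right) \left(-110\right) = 113 \left(-110\right) = -12430$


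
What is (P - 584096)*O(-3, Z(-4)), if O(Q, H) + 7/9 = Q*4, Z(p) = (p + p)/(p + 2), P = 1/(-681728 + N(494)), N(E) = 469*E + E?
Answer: 3355178521115/449548 ≈ 7.4634e+6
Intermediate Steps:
N(E) = 470*E
P = -1/449548 (P = 1/(-681728 + 470*494) = 1/(-681728 + 232180) = 1/(-449548) = -1/449548 ≈ -2.2245e-6)
Z(p) = 2*p/(2 + p) (Z(p) = (2*p)/(2 + p) = 2*p/(2 + p))
O(Q, H) = -7/9 + 4*Q (O(Q, H) = -7/9 + Q*4 = -7/9 + 4*Q)
(P - 584096)*O(-3, Z(-4)) = (-1/449548 - 584096)*(-7/9 + 4*(-3)) = -262579188609*(-7/9 - 12)/449548 = -262579188609/449548*(-115/9) = 3355178521115/449548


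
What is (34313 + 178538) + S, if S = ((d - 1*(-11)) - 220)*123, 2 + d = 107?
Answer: 200059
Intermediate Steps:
d = 105 (d = -2 + 107 = 105)
S = -12792 (S = ((105 - 1*(-11)) - 220)*123 = ((105 + 11) - 220)*123 = (116 - 220)*123 = -104*123 = -12792)
(34313 + 178538) + S = (34313 + 178538) - 12792 = 212851 - 12792 = 200059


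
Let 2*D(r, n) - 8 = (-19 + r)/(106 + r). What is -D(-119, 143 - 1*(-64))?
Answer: -121/13 ≈ -9.3077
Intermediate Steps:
D(r, n) = 4 + (-19 + r)/(2*(106 + r)) (D(r, n) = 4 + ((-19 + r)/(106 + r))/2 = 4 + (-19 + r)/(2*(106 + r)))
-D(-119, 143 - 1*(-64)) = -(829 + 9*(-119))/(2*(106 - 119)) = -(829 - 1071)/(2*(-13)) = -(-1)*(-242)/(2*13) = -1*121/13 = -121/13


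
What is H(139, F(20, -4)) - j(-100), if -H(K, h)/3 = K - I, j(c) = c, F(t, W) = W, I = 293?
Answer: 562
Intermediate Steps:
H(K, h) = 879 - 3*K (H(K, h) = -3*(K - 1*293) = -3*(K - 293) = -3*(-293 + K) = 879 - 3*K)
H(139, F(20, -4)) - j(-100) = (879 - 3*139) - 1*(-100) = (879 - 417) + 100 = 462 + 100 = 562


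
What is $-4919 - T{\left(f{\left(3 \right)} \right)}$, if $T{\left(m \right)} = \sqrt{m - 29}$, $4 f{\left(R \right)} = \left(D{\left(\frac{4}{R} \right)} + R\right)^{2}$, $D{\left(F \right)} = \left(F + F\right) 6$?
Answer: $-4919 - \frac{7 \sqrt{5}}{2} \approx -4926.8$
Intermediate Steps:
$D{\left(F \right)} = 12 F$ ($D{\left(F \right)} = 2 F 6 = 12 F$)
$f{\left(R \right)} = \frac{\left(R + \frac{48}{R}\right)^{2}}{4}$ ($f{\left(R \right)} = \frac{\left(12 \frac{4}{R} + R\right)^{2}}{4} = \frac{\left(\frac{48}{R} + R\right)^{2}}{4} = \frac{\left(R + \frac{48}{R}\right)^{2}}{4}$)
$T{\left(m \right)} = \sqrt{-29 + m}$
$-4919 - T{\left(f{\left(3 \right)} \right)} = -4919 - \sqrt{-29 + \frac{\left(48 + 3^{2}\right)^{2}}{4 \cdot 9}} = -4919 - \sqrt{-29 + \frac{1}{4} \cdot \frac{1}{9} \left(48 + 9\right)^{2}} = -4919 - \sqrt{-29 + \frac{1}{4} \cdot \frac{1}{9} \cdot 57^{2}} = -4919 - \sqrt{-29 + \frac{1}{4} \cdot \frac{1}{9} \cdot 3249} = -4919 - \sqrt{-29 + \frac{361}{4}} = -4919 - \sqrt{\frac{245}{4}} = -4919 - \frac{7 \sqrt{5}}{2}$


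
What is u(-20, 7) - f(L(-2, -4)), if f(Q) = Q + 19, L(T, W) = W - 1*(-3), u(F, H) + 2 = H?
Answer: -13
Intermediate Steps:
u(F, H) = -2 + H
L(T, W) = 3 + W (L(T, W) = W + 3 = 3 + W)
f(Q) = 19 + Q
u(-20, 7) - f(L(-2, -4)) = (-2 + 7) - (19 + (3 - 4)) = 5 - (19 - 1) = 5 - 1*18 = 5 - 18 = -13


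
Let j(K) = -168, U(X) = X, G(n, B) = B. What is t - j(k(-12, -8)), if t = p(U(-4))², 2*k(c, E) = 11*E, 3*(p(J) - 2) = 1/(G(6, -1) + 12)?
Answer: 187441/1089 ≈ 172.12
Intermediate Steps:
p(J) = 67/33 (p(J) = 2 + 1/(3*(-1 + 12)) = 2 + (⅓)/11 = 2 + (⅓)*(1/11) = 2 + 1/33 = 67/33)
k(c, E) = 11*E/2 (k(c, E) = (11*E)/2 = 11*E/2)
t = 4489/1089 (t = (67/33)² = 4489/1089 ≈ 4.1221)
t - j(k(-12, -8)) = 4489/1089 - 1*(-168) = 4489/1089 + 168 = 187441/1089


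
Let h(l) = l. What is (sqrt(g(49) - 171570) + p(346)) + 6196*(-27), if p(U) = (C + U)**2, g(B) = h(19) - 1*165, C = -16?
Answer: -58392 + 2*I*sqrt(42929) ≈ -58392.0 + 414.39*I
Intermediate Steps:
g(B) = -146 (g(B) = 19 - 1*165 = 19 - 165 = -146)
p(U) = (-16 + U)**2
(sqrt(g(49) - 171570) + p(346)) + 6196*(-27) = (sqrt(-146 - 171570) + (-16 + 346)**2) + 6196*(-27) = (sqrt(-171716) + 330**2) - 167292 = (2*I*sqrt(42929) + 108900) - 167292 = (108900 + 2*I*sqrt(42929)) - 167292 = -58392 + 2*I*sqrt(42929)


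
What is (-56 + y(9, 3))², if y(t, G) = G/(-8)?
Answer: 203401/64 ≈ 3178.1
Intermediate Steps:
y(t, G) = -G/8 (y(t, G) = G*(-⅛) = -G/8)
(-56 + y(9, 3))² = (-56 - ⅛*3)² = (-56 - 3/8)² = (-451/8)² = 203401/64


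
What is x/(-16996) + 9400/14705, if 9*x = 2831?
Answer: 279246349/449867124 ≈ 0.62073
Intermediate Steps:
x = 2831/9 (x = (⅑)*2831 = 2831/9 ≈ 314.56)
x/(-16996) + 9400/14705 = (2831/9)/(-16996) + 9400/14705 = (2831/9)*(-1/16996) + 9400*(1/14705) = -2831/152964 + 1880/2941 = 279246349/449867124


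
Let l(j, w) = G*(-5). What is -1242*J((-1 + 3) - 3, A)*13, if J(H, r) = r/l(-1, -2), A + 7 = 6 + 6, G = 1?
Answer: 16146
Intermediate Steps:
l(j, w) = -5 (l(j, w) = 1*(-5) = -5)
A = 5 (A = -7 + (6 + 6) = -7 + 12 = 5)
J(H, r) = -r/5 (J(H, r) = r/(-5) = r*(-⅕) = -r/5)
-1242*J((-1 + 3) - 3, A)*13 = -1242*(-⅕*5)*13 = -(-1242)*13 = -1242*(-13) = 16146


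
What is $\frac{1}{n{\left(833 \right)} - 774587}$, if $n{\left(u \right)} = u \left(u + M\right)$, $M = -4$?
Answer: $- \frac{1}{84030} \approx -1.1901 \cdot 10^{-5}$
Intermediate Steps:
$n{\left(u \right)} = u \left(-4 + u\right)$ ($n{\left(u \right)} = u \left(u - 4\right) = u \left(-4 + u\right)$)
$\frac{1}{n{\left(833 \right)} - 774587} = \frac{1}{833 \left(-4 + 833\right) - 774587} = \frac{1}{833 \cdot 829 - 774587} = \frac{1}{690557 - 774587} = \frac{1}{-84030} = - \frac{1}{84030}$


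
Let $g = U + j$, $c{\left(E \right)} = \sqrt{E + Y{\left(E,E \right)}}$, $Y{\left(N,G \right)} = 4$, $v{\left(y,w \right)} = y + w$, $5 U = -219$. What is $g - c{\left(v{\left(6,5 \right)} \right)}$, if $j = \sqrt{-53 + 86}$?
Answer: $- \frac{219}{5} + \sqrt{33} - \sqrt{15} \approx -41.928$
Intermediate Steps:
$U = - \frac{219}{5}$ ($U = \frac{1}{5} \left(-219\right) = - \frac{219}{5} \approx -43.8$)
$v{\left(y,w \right)} = w + y$
$j = \sqrt{33} \approx 5.7446$
$c{\left(E \right)} = \sqrt{4 + E}$ ($c{\left(E \right)} = \sqrt{E + 4} = \sqrt{4 + E}$)
$g = - \frac{219}{5} + \sqrt{33} \approx -38.055$
$g - c{\left(v{\left(6,5 \right)} \right)} = \left(- \frac{219}{5} + \sqrt{33}\right) - \sqrt{4 + \left(5 + 6\right)} = \left(- \frac{219}{5} + \sqrt{33}\right) - \sqrt{4 + 11} = \left(- \frac{219}{5} + \sqrt{33}\right) - \sqrt{15} = - \frac{219}{5} + \sqrt{33} - \sqrt{15}$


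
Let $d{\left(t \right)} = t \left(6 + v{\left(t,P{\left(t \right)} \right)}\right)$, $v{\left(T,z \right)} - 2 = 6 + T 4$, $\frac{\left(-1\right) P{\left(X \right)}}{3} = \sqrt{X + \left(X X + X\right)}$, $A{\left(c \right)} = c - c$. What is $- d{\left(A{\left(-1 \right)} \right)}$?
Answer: $0$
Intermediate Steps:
$A{\left(c \right)} = 0$
$P{\left(X \right)} = - 3 \sqrt{X^{2} + 2 X}$ ($P{\left(X \right)} = - 3 \sqrt{X + \left(X X + X\right)} = - 3 \sqrt{X + \left(X^{2} + X\right)} = - 3 \sqrt{X + \left(X + X^{2}\right)} = - 3 \sqrt{X^{2} + 2 X}$)
$v{\left(T,z \right)} = 8 + 4 T$ ($v{\left(T,z \right)} = 2 + \left(6 + T 4\right) = 2 + \left(6 + 4 T\right) = 8 + 4 T$)
$d{\left(t \right)} = t \left(14 + 4 t\right)$ ($d{\left(t \right)} = t \left(6 + \left(8 + 4 t\right)\right) = t \left(14 + 4 t\right)$)
$- d{\left(A{\left(-1 \right)} \right)} = - 2 \cdot 0 \left(7 + 2 \cdot 0\right) = - 2 \cdot 0 \left(7 + 0\right) = - 2 \cdot 0 \cdot 7 = \left(-1\right) 0 = 0$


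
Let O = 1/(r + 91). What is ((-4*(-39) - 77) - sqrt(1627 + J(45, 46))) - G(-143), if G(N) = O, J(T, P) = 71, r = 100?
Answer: 15088/191 - sqrt(1698) ≈ 37.788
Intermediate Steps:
O = 1/191 (O = 1/(100 + 91) = 1/191 ≈ 0.0052356)
G(N) = 1/191
((-4*(-39) - 77) - sqrt(1627 + J(45, 46))) - G(-143) = ((-4*(-39) - 77) - sqrt(1627 + 71)) - 1*1/191 = ((156 - 77) - sqrt(1698)) - 1/191 = (79 - sqrt(1698)) - 1/191 = 15088/191 - sqrt(1698)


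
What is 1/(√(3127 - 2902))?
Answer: 1/15 ≈ 0.066667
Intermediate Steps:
1/(√(3127 - 2902)) = 1/(√225) = 1/15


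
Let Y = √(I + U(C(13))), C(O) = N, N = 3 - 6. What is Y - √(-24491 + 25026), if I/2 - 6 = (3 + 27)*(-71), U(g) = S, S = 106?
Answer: -√535 + I*√4142 ≈ -23.13 + 64.358*I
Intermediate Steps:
N = -3
C(O) = -3
U(g) = 106
I = -4248 (I = 12 + 2*((3 + 27)*(-71)) = 12 + 2*(30*(-71)) = 12 + 2*(-2130) = 12 - 4260 = -4248)
Y = I*√4142 (Y = √(-4248 + 106) = √(-4142) = I*√4142 ≈ 64.358*I)
Y - √(-24491 + 25026) = I*√4142 - √(-24491 + 25026) = I*√4142 - √535 = -√535 + I*√4142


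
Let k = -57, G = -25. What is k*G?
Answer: 1425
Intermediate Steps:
k*G = -57*(-25) = 1425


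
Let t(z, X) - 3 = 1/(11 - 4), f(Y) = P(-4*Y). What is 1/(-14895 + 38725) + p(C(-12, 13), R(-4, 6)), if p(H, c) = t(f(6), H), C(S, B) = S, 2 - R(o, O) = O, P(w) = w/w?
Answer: 524267/166810 ≈ 3.1429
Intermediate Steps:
P(w) = 1
R(o, O) = 2 - O
f(Y) = 1
t(z, X) = 22/7 (t(z, X) = 3 + 1/(11 - 4) = 3 + 1/7 = 3 + ⅐ = 22/7)
p(H, c) = 22/7
1/(-14895 + 38725) + p(C(-12, 13), R(-4, 6)) = 1/(-14895 + 38725) + 22/7 = 1/23830 + 22/7 = 524267/166810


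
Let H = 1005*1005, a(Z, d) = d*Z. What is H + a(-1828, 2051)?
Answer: -2739203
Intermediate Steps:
a(Z, d) = Z*d
H = 1010025
H + a(-1828, 2051) = 1010025 - 1828*2051 = 1010025 - 3749228 = -2739203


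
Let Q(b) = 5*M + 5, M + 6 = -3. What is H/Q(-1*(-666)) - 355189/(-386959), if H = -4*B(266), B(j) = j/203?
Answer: 58854626/56109055 ≈ 1.0489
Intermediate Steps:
M = -9 (M = -6 - 3 = -9)
B(j) = j/203 (B(j) = j*(1/203) = j/203)
Q(b) = -40 (Q(b) = 5*(-9) + 5 = -45 + 5 = -40)
H = -152/29 (H = -4*266/203 = -4*38/29 = -152/29 ≈ -5.2414)
H/Q(-1*(-666)) - 355189/(-386959) = -152/29/(-40) - 355189/(-386959) = -152/29*(-1/40) - 355189*(-1/386959) = 19/145 + 355189/386959 = 58854626/56109055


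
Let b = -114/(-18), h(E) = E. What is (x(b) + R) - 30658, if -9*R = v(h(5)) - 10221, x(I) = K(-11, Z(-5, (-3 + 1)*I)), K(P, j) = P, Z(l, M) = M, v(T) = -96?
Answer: -88568/3 ≈ -29523.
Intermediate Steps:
b = 19/3 (b = -114*(-1/18) = 19/3 ≈ 6.3333)
x(I) = -11
R = 3439/3 (R = -(-96 - 10221)/9 = -1/9*(-10317) = 3439/3 ≈ 1146.3)
(x(b) + R) - 30658 = (-11 + 3439/3) - 30658 = 3406/3 - 30658 = -88568/3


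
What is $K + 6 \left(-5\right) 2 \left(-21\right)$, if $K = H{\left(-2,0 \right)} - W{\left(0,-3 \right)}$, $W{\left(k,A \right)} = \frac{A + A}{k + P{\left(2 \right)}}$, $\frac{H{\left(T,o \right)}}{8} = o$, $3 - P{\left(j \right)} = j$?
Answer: $1266$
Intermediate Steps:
$P{\left(j \right)} = 3 - j$
$H{\left(T,o \right)} = 8 o$
$W{\left(k,A \right)} = \frac{2 A}{1 + k}$ ($W{\left(k,A \right)} = \frac{A + A}{k + \left(3 - 2\right)} = \frac{2 A}{k + \left(3 - 2\right)} = \frac{2 A}{k + 1} = \frac{2 A}{1 + k}$)
$K = 6$ ($K = 8 \cdot 0 - 2 \left(-3\right) \frac{1}{1 + 0} = 0 - 2 \left(-3\right) 1^{-1} = 0 - 2 \left(-3\right) 1 = 0 - -6 = 0 + 6 = 6$)
$K + 6 \left(-5\right) 2 \left(-21\right) = 6 + 6 \left(-5\right) 2 \left(-21\right) = 6 + \left(-30\right) 2 \left(-21\right) = 6 - -1260 = 6 + 1260 = 1266$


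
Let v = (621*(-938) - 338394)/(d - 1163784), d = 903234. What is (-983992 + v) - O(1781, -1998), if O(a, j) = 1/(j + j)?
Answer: -18971986403567/19280700 ≈ -9.8399e+5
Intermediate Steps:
O(a, j) = 1/(2*j)
v = 153482/43425 (v = (621*(-938) - 338394)/(903234 - 1163784) = (-582498 - 338394)/(-260550) = -920892*(-1/260550) = 153482/43425 ≈ 3.5344)
(-983992 + v) - O(1781, -1998) = (-983992 + 153482/43425) - 1/(2*(-1998)) = -42729699118/43425 - (-1)/(2*1998) = -42729699118/43425 - 1*(-1/3996) = -42729699118/43425 + 1/3996 = -18971986403567/19280700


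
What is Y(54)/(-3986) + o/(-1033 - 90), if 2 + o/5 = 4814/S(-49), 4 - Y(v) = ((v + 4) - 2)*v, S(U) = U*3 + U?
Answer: 192120435/219337622 ≈ 0.87591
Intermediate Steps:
S(U) = 4*U (S(U) = 3*U + U = 4*U)
Y(v) = 4 - v*(2 + v) (Y(v) = 4 - ((v + 4) - 2)*v = 4 - ((4 + v) - 2)*v = 4 - (2 + v)*v = 4 - v*(2 + v))
o = -13015/98 (o = -10 + 5*(4814/((4*(-49)))) = -10 + 5*(4814/(-196)) = -10 + 5*(4814*(-1/196)) = -10 + 5*(-2407/98) = -10 - 12035/98 = -13015/98 ≈ -132.81)
Y(54)/(-3986) + o/(-1033 - 90) = (4 - 1*54² - 2*54)/(-3986) - 13015/(98*(-1033 - 90)) = (4 - 1*2916 - 108)*(-1/3986) - 13015/98/(-1123) = (4 - 2916 - 108)*(-1/3986) - 13015/98*(-1/1123) = -3020*(-1/3986) + 13015/110054 = 1510/1993 + 13015/110054 = 192120435/219337622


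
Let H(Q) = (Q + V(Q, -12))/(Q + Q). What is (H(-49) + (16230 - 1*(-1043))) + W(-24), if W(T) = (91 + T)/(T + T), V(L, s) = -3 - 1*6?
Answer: 40624205/2352 ≈ 17272.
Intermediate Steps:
V(L, s) = -9 (V(L, s) = -3 - 6 = -9)
H(Q) = (-9 + Q)/(2*Q) (H(Q) = (Q - 9)/(Q + Q) = (-9 + Q)/((2*Q)) = (-9 + Q)*(1/(2*Q)) = (-9 + Q)/(2*Q))
W(T) = (91 + T)/(2*T) (W(T) = (91 + T)/((2*T)) = (91 + T)*(1/(2*T)) = (91 + T)/(2*T))
(H(-49) + (16230 - 1*(-1043))) + W(-24) = ((1/2)*(-9 - 49)/(-49) + (16230 - 1*(-1043))) + (1/2)*(91 - 24)/(-24) = ((1/2)*(-1/49)*(-58) + (16230 + 1043)) + (1/2)*(-1/24)*67 = (29/49 + 17273) - 67/48 = 846406/49 - 67/48 = 40624205/2352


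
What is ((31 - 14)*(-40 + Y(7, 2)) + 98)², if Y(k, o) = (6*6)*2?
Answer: 412164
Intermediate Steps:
Y(k, o) = 72 (Y(k, o) = 36*2 = 72)
((31 - 14)*(-40 + Y(7, 2)) + 98)² = ((31 - 14)*(-40 + 72) + 98)² = (17*32 + 98)² = (544 + 98)² = 642² = 412164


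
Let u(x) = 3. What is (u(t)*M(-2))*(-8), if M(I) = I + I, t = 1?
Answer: 96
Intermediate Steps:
M(I) = 2*I
(u(t)*M(-2))*(-8) = (3*(2*(-2)))*(-8) = (3*(-4))*(-8) = -12*(-8) = 96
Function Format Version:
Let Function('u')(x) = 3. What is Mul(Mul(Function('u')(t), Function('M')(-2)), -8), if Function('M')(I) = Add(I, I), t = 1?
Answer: 96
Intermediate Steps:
Function('M')(I) = Mul(2, I)
Mul(Mul(Function('u')(t), Function('M')(-2)), -8) = Mul(Mul(3, Mul(2, -2)), -8) = Mul(Mul(3, -4), -8) = Mul(-12, -8) = 96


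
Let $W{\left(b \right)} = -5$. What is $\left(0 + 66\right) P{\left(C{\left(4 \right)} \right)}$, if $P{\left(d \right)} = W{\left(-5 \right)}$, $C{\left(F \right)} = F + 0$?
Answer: $-330$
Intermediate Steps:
$C{\left(F \right)} = F$
$P{\left(d \right)} = -5$
$\left(0 + 66\right) P{\left(C{\left(4 \right)} \right)} = \left(0 + 66\right) \left(-5\right) = 66 \left(-5\right) = -330$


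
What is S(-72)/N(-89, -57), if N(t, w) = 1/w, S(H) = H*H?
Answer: -295488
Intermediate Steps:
S(H) = H²
S(-72)/N(-89, -57) = (-72)²/(1/(-57)) = 5184/(-1/57) = 5184*(-57) = -295488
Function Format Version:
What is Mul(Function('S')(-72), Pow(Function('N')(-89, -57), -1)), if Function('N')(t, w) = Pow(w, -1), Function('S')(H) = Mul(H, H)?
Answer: -295488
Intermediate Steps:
Function('S')(H) = Pow(H, 2)
Mul(Function('S')(-72), Pow(Function('N')(-89, -57), -1)) = Mul(Pow(-72, 2), Pow(Pow(-57, -1), -1)) = Mul(5184, Pow(Rational(-1, 57), -1)) = Mul(5184, -57) = -295488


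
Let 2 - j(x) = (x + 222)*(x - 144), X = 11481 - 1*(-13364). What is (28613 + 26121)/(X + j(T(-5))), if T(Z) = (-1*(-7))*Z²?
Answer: 27367/6270 ≈ 4.3648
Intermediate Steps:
X = 24845 (X = 11481 + 13364 = 24845)
T(Z) = 7*Z²
j(x) = 2 - (-144 + x)*(222 + x) (j(x) = 2 - (x + 222)*(x - 144) = 2 - (222 + x)*(-144 + x) = 2 - (-144 + x)*(222 + x))
(28613 + 26121)/(X + j(T(-5))) = (28613 + 26121)/(24845 + (31970 - (7*(-5)²)² - 546*(-5)²)) = 54734/(24845 + (31970 - (7*25)² - 546*25)) = 54734/(24845 + (31970 - 1*175² - 78*175)) = 54734/(24845 + (31970 - 1*30625 - 13650)) = 54734/(24845 + (31970 - 30625 - 13650)) = 54734/(24845 - 12305) = 54734/12540 = 54734*(1/12540) = 27367/6270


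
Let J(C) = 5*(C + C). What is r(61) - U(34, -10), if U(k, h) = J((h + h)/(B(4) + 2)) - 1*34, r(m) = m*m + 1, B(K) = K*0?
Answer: 3856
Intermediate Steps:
B(K) = 0
r(m) = 1 + m² (r(m) = m² + 1 = 1 + m²)
J(C) = 10*C (J(C) = 5*(2*C) = 10*C)
U(k, h) = -34 + 10*h (U(k, h) = 10*((h + h)/(0 + 2)) - 1*34 = 10*((2*h)/2) - 34 = 10*((2*h)*(½)) - 34 = 10*h - 34 = -34 + 10*h)
r(61) - U(34, -10) = (1 + 61²) - (-34 + 10*(-10)) = (1 + 3721) - (-34 - 100) = 3722 - 1*(-134) = 3722 + 134 = 3856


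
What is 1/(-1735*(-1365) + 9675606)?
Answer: 1/12043881 ≈ 8.3030e-8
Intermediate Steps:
1/(-1735*(-1365) + 9675606) = 1/(2368275 + 9675606) = 1/12043881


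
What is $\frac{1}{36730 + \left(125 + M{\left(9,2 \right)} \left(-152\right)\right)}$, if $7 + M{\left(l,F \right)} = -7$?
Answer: $\frac{1}{38983} \approx 2.5652 \cdot 10^{-5}$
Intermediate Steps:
$M{\left(l,F \right)} = -14$ ($M{\left(l,F \right)} = -7 - 7 = -14$)
$\frac{1}{36730 + \left(125 + M{\left(9,2 \right)} \left(-152\right)\right)} = \frac{1}{36730 + \left(125 - -2128\right)} = \frac{1}{36730 + \left(125 + 2128\right)} = \frac{1}{36730 + 2253} = \frac{1}{38983}$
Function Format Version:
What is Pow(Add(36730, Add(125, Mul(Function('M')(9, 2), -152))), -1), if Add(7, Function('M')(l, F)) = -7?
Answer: Rational(1, 38983) ≈ 2.5652e-5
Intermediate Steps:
Function('M')(l, F) = -14 (Function('M')(l, F) = Add(-7, -7) = -14)
Pow(Add(36730, Add(125, Mul(Function('M')(9, 2), -152))), -1) = Pow(Add(36730, Add(125, Mul(-14, -152))), -1) = Pow(Add(36730, Add(125, 2128)), -1) = Pow(Add(36730, 2253), -1) = Pow(38983, -1) = Rational(1, 38983)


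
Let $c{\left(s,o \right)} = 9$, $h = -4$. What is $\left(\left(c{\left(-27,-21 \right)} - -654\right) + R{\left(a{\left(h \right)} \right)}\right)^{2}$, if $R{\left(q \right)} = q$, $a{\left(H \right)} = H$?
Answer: $434281$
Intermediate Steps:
$\left(\left(c{\left(-27,-21 \right)} - -654\right) + R{\left(a{\left(h \right)} \right)}\right)^{2} = \left(\left(9 - -654\right) - 4\right)^{2} = \left(\left(9 + 654\right) - 4\right)^{2} = \left(663 - 4\right)^{2} = 659^{2} = 434281$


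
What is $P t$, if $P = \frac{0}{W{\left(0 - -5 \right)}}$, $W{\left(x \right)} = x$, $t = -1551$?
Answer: $0$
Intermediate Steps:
$P = 0$ ($P = \frac{0}{0 - -5} = \frac{0}{0 + 5} = \frac{0}{5} = 0 \cdot \frac{1}{5} = 0$)
$P t = 0 \left(-1551\right) = 0$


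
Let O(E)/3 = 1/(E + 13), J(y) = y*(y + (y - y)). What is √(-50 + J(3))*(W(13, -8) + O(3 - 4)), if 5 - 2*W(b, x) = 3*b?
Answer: -67*I*√41/4 ≈ -107.25*I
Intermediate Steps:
J(y) = y² (J(y) = y*(y + 0) = y*y = y²)
W(b, x) = 5/2 - 3*b/2
O(E) = 3/(13 + E) (O(E) = 3/(E + 13) = 3/(13 + E))
√(-50 + J(3))*(W(13, -8) + O(3 - 4)) = √(-50 + 3²)*((5/2 - 3/2*13) + 3/(13 + (3 - 4))) = √(-50 + 9)*((5/2 - 39/2) + 3/(13 - 1)) = √(-41)*(-17 + 3/12) = (I*√41)*(-17 + 3*(1/12)) = (I*√41)*(-17 + ¼) = (I*√41)*(-67/4) = -67*I*√41/4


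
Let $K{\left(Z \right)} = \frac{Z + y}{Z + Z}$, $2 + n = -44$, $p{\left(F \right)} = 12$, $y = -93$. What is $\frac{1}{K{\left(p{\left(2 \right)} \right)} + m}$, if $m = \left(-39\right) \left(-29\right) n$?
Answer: $- \frac{8}{416235} \approx -1.922 \cdot 10^{-5}$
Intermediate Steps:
$n = -46$ ($n = -2 - 44 = -46$)
$K{\left(Z \right)} = \frac{-93 + Z}{2 Z}$ ($K{\left(Z \right)} = \frac{Z - 93}{Z + Z} = \frac{-93 + Z}{2 Z}$)
$m = -52026$ ($m = \left(-39\right) \left(-29\right) \left(-46\right) = 1131 \left(-46\right) = -52026$)
$\frac{1}{K{\left(p{\left(2 \right)} \right)} + m} = \frac{1}{\frac{-93 + 12}{2 \cdot 12} - 52026} = \frac{1}{\frac{1}{2} \cdot \frac{1}{12} \left(-81\right) - 52026} = \frac{1}{- \frac{27}{8} - 52026} = \frac{1}{- \frac{416235}{8}} = - \frac{8}{416235}$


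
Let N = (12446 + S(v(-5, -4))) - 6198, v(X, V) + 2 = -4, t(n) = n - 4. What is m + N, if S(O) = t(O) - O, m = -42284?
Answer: -36040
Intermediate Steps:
t(n) = -4 + n
v(X, V) = -6 (v(X, V) = -2 - 4 = -6)
S(O) = -4 (S(O) = (-4 + O) - O = -4)
N = 6244 (N = (12446 - 4) - 6198 = 12442 - 6198 = 6244)
m + N = -42284 + 6244 = -36040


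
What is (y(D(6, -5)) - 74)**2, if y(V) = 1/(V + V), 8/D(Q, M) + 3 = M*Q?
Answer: 1481089/256 ≈ 5785.5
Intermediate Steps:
D(Q, M) = 8/(-3 + M*Q)
y(V) = 1/(2*V)
(y(D(6, -5)) - 74)**2 = (1/(2*((8/(-3 - 5*6)))) - 74)**2 = (1/(2*((8/(-3 - 30)))) - 74)**2 = (1/(2*((8/(-33)))) - 74)**2 = (1/(2*((8*(-1/33)))) - 74)**2 = (1/(2*(-8/33)) - 74)**2 = ((1/2)*(-33/8) - 74)**2 = (-33/16 - 74)**2 = (-1217/16)**2 = 1481089/256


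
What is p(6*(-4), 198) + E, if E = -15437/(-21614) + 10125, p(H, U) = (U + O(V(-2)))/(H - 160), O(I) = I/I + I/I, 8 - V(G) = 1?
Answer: 5033174951/497122 ≈ 10125.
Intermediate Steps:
V(G) = 7 (V(G) = 8 - 1*1 = 8 - 1 = 7)
O(I) = 2 (O(I) = 1 + 1 = 2)
p(H, U) = (2 + U)/(-160 + H) (p(H, U) = (U + 2)/(H - 160) = (2 + U)/(-160 + H))
E = 218857187/21614 (E = -15437*(-1/21614) + 10125 = 15437/21614 + 10125 = 218857187/21614 ≈ 10126.)
p(6*(-4), 198) + E = (2 + 198)/(-160 + 6*(-4)) + 218857187/21614 = 200/(-160 - 24) + 218857187/21614 = 200/(-184) + 218857187/21614 = -1/184*200 + 218857187/21614 = -25/23 + 218857187/21614 = 5033174951/497122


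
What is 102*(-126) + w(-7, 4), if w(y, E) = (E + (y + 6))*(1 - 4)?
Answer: -12861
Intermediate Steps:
w(y, E) = -18 - 3*E - 3*y (w(y, E) = (E + (6 + y))*(-3) = (6 + E + y)*(-3) = -18 - 3*E - 3*y)
102*(-126) + w(-7, 4) = 102*(-126) + (-18 - 3*4 - 3*(-7)) = -12852 + (-18 - 12 + 21) = -12852 - 9 = -12861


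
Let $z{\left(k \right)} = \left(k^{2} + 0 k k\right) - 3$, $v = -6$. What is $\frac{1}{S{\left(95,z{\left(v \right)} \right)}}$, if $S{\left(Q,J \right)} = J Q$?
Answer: $\frac{1}{3135} \approx 0.00031898$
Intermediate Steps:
$z{\left(k \right)} = -3 + k^{2}$ ($z{\left(k \right)} = \left(k^{2} + 0 k\right) - 3 = \left(k^{2} + 0\right) - 3 = k^{2} - 3 = -3 + k^{2}$)
$\frac{1}{S{\left(95,z{\left(v \right)} \right)}} = \frac{1}{\left(-3 + \left(-6\right)^{2}\right) 95} = \frac{1}{\left(-3 + 36\right) 95} = \frac{1}{33 \cdot 95} = \frac{1}{3135}$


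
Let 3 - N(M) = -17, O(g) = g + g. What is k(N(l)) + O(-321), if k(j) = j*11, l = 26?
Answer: -422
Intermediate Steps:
O(g) = 2*g
N(M) = 20 (N(M) = 3 - 1*(-17) = 3 + 17 = 20)
k(j) = 11*j
k(N(l)) + O(-321) = 11*20 + 2*(-321) = 220 - 642 = -422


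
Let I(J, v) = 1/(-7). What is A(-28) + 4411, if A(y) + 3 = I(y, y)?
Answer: 30855/7 ≈ 4407.9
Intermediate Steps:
I(J, v) = -⅐
A(y) = -22/7 (A(y) = -3 - ⅐ = -22/7)
A(-28) + 4411 = -22/7 + 4411 = 30855/7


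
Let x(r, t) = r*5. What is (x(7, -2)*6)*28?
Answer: 5880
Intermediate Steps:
x(r, t) = 5*r
(x(7, -2)*6)*28 = ((5*7)*6)*28 = (35*6)*28 = 210*28 = 5880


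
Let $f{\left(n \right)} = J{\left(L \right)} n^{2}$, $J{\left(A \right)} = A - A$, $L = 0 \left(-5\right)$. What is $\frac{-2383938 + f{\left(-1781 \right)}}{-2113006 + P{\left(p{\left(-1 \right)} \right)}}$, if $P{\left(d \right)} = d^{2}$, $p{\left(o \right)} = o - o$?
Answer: $\frac{1191969}{1056503} \approx 1.1282$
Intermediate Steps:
$L = 0$
$p{\left(o \right)} = 0$
$J{\left(A \right)} = 0$
$f{\left(n \right)} = 0$ ($f{\left(n \right)} = 0 n^{2} = 0$)
$\frac{-2383938 + f{\left(-1781 \right)}}{-2113006 + P{\left(p{\left(-1 \right)} \right)}} = \frac{-2383938 + 0}{-2113006 + 0^{2}} = - \frac{2383938}{-2113006 + 0} = - \frac{2383938}{-2113006} = \left(-2383938\right) \left(- \frac{1}{2113006}\right) = \frac{1191969}{1056503}$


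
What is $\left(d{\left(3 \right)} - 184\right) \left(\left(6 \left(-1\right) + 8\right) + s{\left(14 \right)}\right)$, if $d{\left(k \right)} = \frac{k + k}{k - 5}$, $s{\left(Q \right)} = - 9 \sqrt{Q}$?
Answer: $-374 + 1683 \sqrt{14} \approx 5923.2$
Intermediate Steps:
$d{\left(k \right)} = \frac{2 k}{-5 + k}$
$\left(d{\left(3 \right)} - 184\right) \left(\left(6 \left(-1\right) + 8\right) + s{\left(14 \right)}\right) = \left(2 \cdot 3 \frac{1}{-5 + 3} - 184\right) \left(\left(6 \left(-1\right) + 8\right) - 9 \sqrt{14}\right) = \left(2 \cdot 3 \frac{1}{-2} - 184\right) \left(\left(-6 + 8\right) - 9 \sqrt{14}\right) = \left(2 \cdot 3 \left(- \frac{1}{2}\right) - 184\right) \left(2 - 9 \sqrt{14}\right) = \left(-3 - 184\right) \left(2 - 9 \sqrt{14}\right) = - 187 \left(2 - 9 \sqrt{14}\right) = -374 + 1683 \sqrt{14}$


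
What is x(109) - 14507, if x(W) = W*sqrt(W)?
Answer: -14507 + 109*sqrt(109) ≈ -13369.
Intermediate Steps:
x(W) = W**(3/2)
x(109) - 14507 = 109**(3/2) - 14507 = 109*sqrt(109) - 14507 = -14507 + 109*sqrt(109)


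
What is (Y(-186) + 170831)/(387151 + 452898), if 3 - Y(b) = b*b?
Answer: 136238/840049 ≈ 0.16218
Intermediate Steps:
Y(b) = 3 - b**2 (Y(b) = 3 - b*b = 3 - b**2)
(Y(-186) + 170831)/(387151 + 452898) = ((3 - 1*(-186)**2) + 170831)/(387151 + 452898) = ((3 - 1*34596) + 170831)/840049 = ((3 - 34596) + 170831)*(1/840049) = (-34593 + 170831)*(1/840049) = 136238*(1/840049) = 136238/840049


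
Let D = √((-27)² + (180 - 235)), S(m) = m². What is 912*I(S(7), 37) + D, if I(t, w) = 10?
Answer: 9120 + √674 ≈ 9146.0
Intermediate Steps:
D = √674 (D = √(729 - 55) = √674 ≈ 25.962)
912*I(S(7), 37) + D = 912*10 + √674 = 9120 + √674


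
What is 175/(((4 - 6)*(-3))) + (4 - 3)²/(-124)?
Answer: 10847/372 ≈ 29.159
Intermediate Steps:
175/(((4 - 6)*(-3))) + (4 - 3)²/(-124) = 175/((-2*(-3))) + 1²*(-1/124) = 175/6 + 1*(-1/124) = 175*(⅙) - 1/124 = 175/6 - 1/124 = 10847/372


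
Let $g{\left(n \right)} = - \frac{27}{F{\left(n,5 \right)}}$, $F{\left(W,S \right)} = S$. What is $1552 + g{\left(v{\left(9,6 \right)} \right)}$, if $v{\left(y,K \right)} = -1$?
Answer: $\frac{7733}{5} \approx 1546.6$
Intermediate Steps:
$g{\left(n \right)} = - \frac{27}{5}$
$1552 + g{\left(v{\left(9,6 \right)} \right)} = 1552 - \frac{27}{5} = \frac{7733}{5}$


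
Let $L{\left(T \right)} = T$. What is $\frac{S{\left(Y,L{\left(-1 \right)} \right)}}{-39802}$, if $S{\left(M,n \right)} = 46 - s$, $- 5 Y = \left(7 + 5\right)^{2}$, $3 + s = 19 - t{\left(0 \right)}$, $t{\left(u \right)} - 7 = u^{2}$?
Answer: $- \frac{37}{39802} \approx -0.0009296$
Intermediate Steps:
$t{\left(u \right)} = 7 + u^{2}$
$s = 9$ ($s = -3 + \left(19 - \left(7 + 0^{2}\right)\right) = -3 + \left(19 - \left(7 + 0\right)\right) = -3 + \left(19 - 7\right) = -3 + 12 = 9$)
$Y = - \frac{144}{5}$ ($Y = - \frac{\left(7 + 5\right)^{2}}{5} = - \frac{12^{2}}{5} = \left(- \frac{1}{5}\right) 144 = - \frac{144}{5} \approx -28.8$)
$S{\left(M,n \right)} = 37$ ($S{\left(M,n \right)} = 46 - 9 = 37$)
$\frac{S{\left(Y,L{\left(-1 \right)} \right)}}{-39802} = \frac{37}{-39802} = 37 \left(- \frac{1}{39802}\right) = - \frac{37}{39802}$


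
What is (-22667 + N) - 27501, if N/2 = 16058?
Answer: -18052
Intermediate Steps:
N = 32116 (N = 2*16058 = 32116)
(-22667 + N) - 27501 = (-22667 + 32116) - 27501 = 9449 - 27501 = -18052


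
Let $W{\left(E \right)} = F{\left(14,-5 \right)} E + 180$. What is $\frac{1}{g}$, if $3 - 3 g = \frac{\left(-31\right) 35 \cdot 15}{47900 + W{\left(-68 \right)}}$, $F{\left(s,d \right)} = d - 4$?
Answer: $\frac{6956}{7731} \approx 0.89975$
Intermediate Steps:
$F{\left(s,d \right)} = -4 + d$
$W{\left(E \right)} = 180 - 9 E$ ($W{\left(E \right)} = \left(-4 - 5\right) E + 180 = - 9 E + 180 = 180 - 9 E$)
$g = \frac{7731}{6956}$ ($g = 1 - \frac{\left(-31\right) 35 \cdot 15 \frac{1}{47900 + \left(180 - -612\right)}}{3} = 1 - \frac{\left(-1085\right) 15 \frac{1}{47900 + \left(180 + 612\right)}}{3} = 1 - \frac{\left(-16275\right) \frac{1}{47900 + 792}}{3} = 1 - \frac{\left(-16275\right) \frac{1}{48692}}{3} = 1 - - \frac{775}{6956} = 1 + \frac{775}{6956} = \frac{7731}{6956} \approx 1.1114$)
$\frac{1}{g} = \frac{1}{\frac{7731}{6956}} = \frac{6956}{7731}$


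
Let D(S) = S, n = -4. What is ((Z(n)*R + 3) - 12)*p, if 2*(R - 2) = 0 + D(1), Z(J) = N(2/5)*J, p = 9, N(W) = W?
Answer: -117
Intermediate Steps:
Z(J) = 2*J/5 (Z(J) = (2/5)*J = (2*(1/5))*J = 2*J/5)
R = 5/2 (R = 2 + (0 + 1)/2 = 2 + (1/2)*1 = 2 + 1/2 = 5/2 ≈ 2.5000)
((Z(n)*R + 3) - 12)*p = ((((2/5)*(-4))*(5/2) + 3) - 12)*9 = ((-8/5*5/2 + 3) - 12)*9 = ((-4 + 3) - 12)*9 = (-1 - 12)*9 = -13*9 = -117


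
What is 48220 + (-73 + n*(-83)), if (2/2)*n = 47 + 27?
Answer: 42005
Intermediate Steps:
n = 74 (n = 47 + 27 = 74)
48220 + (-73 + n*(-83)) = 48220 + (-73 + 74*(-83)) = 48220 + (-73 - 6142) = 48220 - 6215 = 42005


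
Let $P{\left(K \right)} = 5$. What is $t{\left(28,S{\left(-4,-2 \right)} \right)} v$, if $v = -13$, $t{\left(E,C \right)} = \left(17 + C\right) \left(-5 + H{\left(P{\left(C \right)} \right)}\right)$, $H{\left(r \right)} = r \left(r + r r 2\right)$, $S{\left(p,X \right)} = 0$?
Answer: $-59670$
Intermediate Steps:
$H{\left(r \right)} = r \left(r + 2 r^{2}\right)$ ($H{\left(r \right)} = r \left(r + r^{2} \cdot 2\right) = r \left(r + 2 r^{2}\right)$)
$t{\left(E,C \right)} = 4590 + 270 C$ ($t{\left(E,C \right)} = \left(17 + C\right) \left(-5 + 5^{2} \left(1 + 2 \cdot 5\right)\right) = \left(17 + C\right) \left(-5 + 25 \left(1 + 10\right)\right) = \left(17 + C\right) \left(-5 + 25 \cdot 11\right) = \left(17 + C\right) \left(-5 + 275\right) = \left(17 + C\right) 270 = 4590 + 270 C$)
$t{\left(28,S{\left(-4,-2 \right)} \right)} v = \left(4590 + 270 \cdot 0\right) \left(-13\right) = \left(4590 + 0\right) \left(-13\right) = 4590 \left(-13\right) = -59670$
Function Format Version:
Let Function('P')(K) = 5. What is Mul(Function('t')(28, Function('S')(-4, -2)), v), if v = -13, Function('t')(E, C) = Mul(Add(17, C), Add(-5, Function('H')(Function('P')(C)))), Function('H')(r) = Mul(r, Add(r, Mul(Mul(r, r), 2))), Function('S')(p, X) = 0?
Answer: -59670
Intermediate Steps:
Function('H')(r) = Mul(r, Add(r, Mul(2, Pow(r, 2)))) (Function('H')(r) = Mul(r, Add(r, Mul(Pow(r, 2), 2))) = Mul(r, Add(r, Mul(2, Pow(r, 2)))))
Function('t')(E, C) = Add(4590, Mul(270, C)) (Function('t')(E, C) = Mul(Add(17, C), Add(-5, Mul(Pow(5, 2), Add(1, Mul(2, 5))))) = Mul(Add(17, C), Add(-5, Mul(25, Add(1, 10)))) = Mul(Add(17, C), Add(-5, Mul(25, 11))) = Mul(Add(17, C), Add(-5, 275)) = Mul(Add(17, C), 270) = Add(4590, Mul(270, C)))
Mul(Function('t')(28, Function('S')(-4, -2)), v) = Mul(Add(4590, Mul(270, 0)), -13) = Mul(Add(4590, 0), -13) = Mul(4590, -13) = -59670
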